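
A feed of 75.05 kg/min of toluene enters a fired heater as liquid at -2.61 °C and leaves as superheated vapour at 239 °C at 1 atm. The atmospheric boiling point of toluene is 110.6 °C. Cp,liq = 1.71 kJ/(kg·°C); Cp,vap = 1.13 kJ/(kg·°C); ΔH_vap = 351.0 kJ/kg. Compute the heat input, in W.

Q = 863000 W

liquid -2.61→110.6 °C: 193.59 kJ/kg
vaporisation at 110.6 °C: 351 kJ/kg
vapour 110.6→239 °C: 145.09 kJ/kg
Δh = 193.59 + 351 + 145.09 = 689.68 kJ/kg
Q = ṁ·Δh = 75.05 kg/min × 689.68 kJ/kg = 51761 kJ/min
|Q| = 862.68 kW = 862680 W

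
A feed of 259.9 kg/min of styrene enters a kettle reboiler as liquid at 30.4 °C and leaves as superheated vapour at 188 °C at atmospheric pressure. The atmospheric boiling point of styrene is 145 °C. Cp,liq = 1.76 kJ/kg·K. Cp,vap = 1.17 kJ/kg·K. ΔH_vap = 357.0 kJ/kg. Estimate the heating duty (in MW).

Q = 2.64 MW

liquid 30.4→145 °C: 201.7 kJ/kg
vaporisation at 145 °C: 357 kJ/kg
vapour 145→188 °C: 50.31 kJ/kg
Δh = 201.7 + 357 + 50.31 = 609.01 kJ/kg
Q = ṁ·Δh = 259.9 kg/min × 609.01 kJ/kg = 158280 kJ/min
|Q| = 2638 kW = 2.638 MW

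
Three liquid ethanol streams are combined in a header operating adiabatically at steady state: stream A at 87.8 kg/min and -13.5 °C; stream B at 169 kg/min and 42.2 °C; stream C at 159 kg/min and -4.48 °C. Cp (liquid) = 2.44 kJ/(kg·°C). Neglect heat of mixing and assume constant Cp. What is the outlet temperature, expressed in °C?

T_out = 12.6 °C

No heat crosses the boundary, so H_out = H_in.
T_out = Σ ṁᵢCp,ᵢTᵢ / Σ ṁᵢCp,ᵢ
      = 12771 / 1014.6 = 12.588 °C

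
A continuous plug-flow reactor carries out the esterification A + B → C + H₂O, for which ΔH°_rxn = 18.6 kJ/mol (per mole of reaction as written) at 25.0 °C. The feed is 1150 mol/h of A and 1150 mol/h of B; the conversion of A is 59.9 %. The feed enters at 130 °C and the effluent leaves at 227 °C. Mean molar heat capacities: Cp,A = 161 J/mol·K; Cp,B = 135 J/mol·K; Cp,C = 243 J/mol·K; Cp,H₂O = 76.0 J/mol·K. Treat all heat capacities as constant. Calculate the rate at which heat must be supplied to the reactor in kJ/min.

Extent of reaction ξ = 0.599 × 1150 = 688.85 mol/h
Reaction term: ξ·ΔH°_rxn = 688.85 × 18.6 = 12813 kJ/h
Sensible, feed 130→25 °C: -35742 kJ/h
Outlet flows (mol/h): A 461.15, B 461.15, C 688.85, H₂O 688.85
Sensible, products 25→227 °C: 71961 kJ/h
Q = ΔH = 49032 kJ/h = 13.62 kW
Heat supplied = 817.2 kJ/min

Q_in = 817 kJ/min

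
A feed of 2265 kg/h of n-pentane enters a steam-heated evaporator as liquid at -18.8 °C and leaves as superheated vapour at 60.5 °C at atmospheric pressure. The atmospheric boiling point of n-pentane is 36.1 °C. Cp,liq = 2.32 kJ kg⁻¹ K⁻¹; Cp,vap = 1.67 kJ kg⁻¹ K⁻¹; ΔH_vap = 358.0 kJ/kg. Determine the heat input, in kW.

liquid -18.8→36.1 °C: 127.37 kJ/kg
vaporisation at 36.1 °C: 358 kJ/kg
vapour 36.1→60.5 °C: 40.748 kJ/kg
Δh = 127.37 + 358 + 40.748 = 526.12 kJ/kg
Q = ṁ·Δh = 2265 kg/h × 526.12 kJ/kg = 1.1917e+06 kJ/h
|Q| = 331.01 kW

Q = 331 kW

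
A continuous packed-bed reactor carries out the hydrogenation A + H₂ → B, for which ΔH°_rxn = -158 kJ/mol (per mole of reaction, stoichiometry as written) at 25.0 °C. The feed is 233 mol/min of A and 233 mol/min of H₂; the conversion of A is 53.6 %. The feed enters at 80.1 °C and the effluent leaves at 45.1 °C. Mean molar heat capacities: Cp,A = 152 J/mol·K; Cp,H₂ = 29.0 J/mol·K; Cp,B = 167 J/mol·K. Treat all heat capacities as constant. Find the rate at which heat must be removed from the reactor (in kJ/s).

Extent of reaction ξ = 0.536 × 233 = 124.89 mol/min
Reaction term: ξ·ΔH°_rxn = 124.89 × -158 = -19732 kJ/min
Sensible, feed 80.1→25 °C: -2323.7 kJ/min
Outlet flows (mol/min): A 108.11, H₂ 108.11, B 124.89
Sensible, products 25→45.1 °C: 812.53 kJ/min
Q = ΔH = -21244 kJ/min = -354.06 kW
Heat removed = 354.06 kJ/s

Q_out = 354 kJ/s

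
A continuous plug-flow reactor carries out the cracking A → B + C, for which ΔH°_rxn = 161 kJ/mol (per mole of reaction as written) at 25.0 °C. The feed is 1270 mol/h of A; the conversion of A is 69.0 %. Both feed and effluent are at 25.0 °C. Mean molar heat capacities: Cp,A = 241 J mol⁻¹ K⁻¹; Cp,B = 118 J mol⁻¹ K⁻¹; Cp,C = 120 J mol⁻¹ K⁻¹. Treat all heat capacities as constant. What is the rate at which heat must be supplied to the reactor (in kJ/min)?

Extent of reaction ξ = 0.690 × 1270 = 876.3 mol/h
Reaction term: ξ·ΔH°_rxn = 876.3 × 161 = 141080 kJ/h
Q = ΔH = 141080 kJ/h = 39.19 kW
Heat supplied = 2351.4 kJ/min

Q_in = 2350 kJ/min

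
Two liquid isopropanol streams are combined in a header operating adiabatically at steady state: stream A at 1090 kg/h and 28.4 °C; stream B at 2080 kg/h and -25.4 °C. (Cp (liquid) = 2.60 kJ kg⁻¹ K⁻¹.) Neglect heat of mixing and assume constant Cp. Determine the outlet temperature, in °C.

Energy balance with Q = 0: Σ ṁᵢCp,ᵢ(T_out − Tᵢ) = 0
T_out = Σ ṁᵢCp,ᵢTᵢ / Σ ṁᵢCp,ᵢ
      = -56878 / 8242 = -6.9009 °C

T_out = -6.90 °C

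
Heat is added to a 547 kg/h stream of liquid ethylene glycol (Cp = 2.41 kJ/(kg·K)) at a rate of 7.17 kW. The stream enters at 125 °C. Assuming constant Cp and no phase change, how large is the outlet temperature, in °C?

T_out = 145 °C

Q = 7.17 kW = 25812 kJ/h
ΔT = Q/(ṁ·Cp) = 25812/(547×2.41) = 19.58 K
T_out = 125 + 19.58 = 144.58 °C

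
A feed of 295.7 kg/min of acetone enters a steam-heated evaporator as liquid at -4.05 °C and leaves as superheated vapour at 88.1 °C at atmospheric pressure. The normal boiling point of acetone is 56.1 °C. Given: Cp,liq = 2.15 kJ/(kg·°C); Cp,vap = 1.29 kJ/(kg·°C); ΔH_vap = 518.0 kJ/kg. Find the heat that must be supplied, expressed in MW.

liquid -4.05→56.1 °C: 129.32 kJ/kg
vaporisation at 56.1 °C: 518 kJ/kg
vapour 56.1→88.1 °C: 41.28 kJ/kg
Δh = 129.32 + 518 + 41.28 = 688.6 kJ/kg
Q = ṁ·Δh = 295.7 kg/min × 688.6 kJ/kg = 203620 kJ/min
|Q| = 3393.7 kW = 3.3937 MW

Q = 3.39 MW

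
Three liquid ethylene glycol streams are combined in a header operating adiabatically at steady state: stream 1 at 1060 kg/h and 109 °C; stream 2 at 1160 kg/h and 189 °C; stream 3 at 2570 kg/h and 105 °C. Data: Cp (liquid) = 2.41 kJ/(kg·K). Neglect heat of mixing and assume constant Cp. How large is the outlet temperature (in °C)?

T_out = 126 °C

Adiabatic, steady state ⇒ Σ ṁᵢCp,ᵢ(T_out − Tᵢ) = 0
Σ ṁᵢCp,ᵢTᵢ = 1060×2.41×109 + 1160×2.41×189 + 2570×2.41×105 = 1.4572e+06
Σ ṁᵢCp,ᵢ = 1060×2.41 + 1160×2.41 + 2570×2.41 = 11544
T_out = 1.4572e+06 / 11544 = 126.23 °C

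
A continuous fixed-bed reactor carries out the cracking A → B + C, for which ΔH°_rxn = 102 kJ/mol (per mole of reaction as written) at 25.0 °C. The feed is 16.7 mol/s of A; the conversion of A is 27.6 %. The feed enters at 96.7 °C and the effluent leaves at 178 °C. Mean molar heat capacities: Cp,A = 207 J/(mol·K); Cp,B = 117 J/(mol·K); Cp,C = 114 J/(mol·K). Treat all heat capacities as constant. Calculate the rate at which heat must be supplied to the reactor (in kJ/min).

Q_in = 46100 kJ/min

Extent of reaction ξ = 0.276 × 16.7 = 4.6092 mol/s
Reaction term: ξ·ΔH°_rxn = 4.6092 × 102 = 470.14 kJ/s
Sensible, feed 96.7→25 °C: -247.86 kJ/s
Outlet flows (mol/s): A 12.091, B 4.6092, C 4.6092
Sensible, products 25→178 °C: 545.83 kJ/s
Q = ΔH = 768.11 kJ/s = 768.11 kW
Heat supplied = 46087 kJ/min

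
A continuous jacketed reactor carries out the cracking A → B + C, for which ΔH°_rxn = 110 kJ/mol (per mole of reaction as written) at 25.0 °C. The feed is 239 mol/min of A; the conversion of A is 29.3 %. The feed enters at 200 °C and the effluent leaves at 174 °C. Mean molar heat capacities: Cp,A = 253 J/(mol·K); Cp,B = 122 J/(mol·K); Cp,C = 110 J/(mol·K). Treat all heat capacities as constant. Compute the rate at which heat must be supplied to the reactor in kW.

Q_in = 98.5 kW

Extent of reaction ξ = 0.293 × 239 = 70.027 mol/min
Reaction term: ξ·ΔH°_rxn = 70.027 × 110 = 7703 kJ/min
Sensible, feed 200→25 °C: -10582 kJ/min
Outlet flows (mol/min): A 168.97, B 70.027, C 70.027
Sensible, products 25→174 °C: 8790.5 kJ/min
Q = ΔH = 5911.7 kJ/min = 98.529 kW
Heat supplied = 98.529 kW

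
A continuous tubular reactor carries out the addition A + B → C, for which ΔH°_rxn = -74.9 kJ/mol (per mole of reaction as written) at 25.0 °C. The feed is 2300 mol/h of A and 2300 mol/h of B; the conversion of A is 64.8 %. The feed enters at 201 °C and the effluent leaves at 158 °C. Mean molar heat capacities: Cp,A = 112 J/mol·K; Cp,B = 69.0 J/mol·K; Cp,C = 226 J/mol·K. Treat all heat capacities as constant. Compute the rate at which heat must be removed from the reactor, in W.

Q_out = 33500 W

Extent of reaction ξ = 0.648 × 2300 = 1490.4 mol/h
Reaction term: ξ·ΔH°_rxn = 1490.4 × -74.9 = -111630 kJ/h
Sensible, feed 201→25 °C: -73269 kJ/h
Outlet flows (mol/h): A 809.6, B 809.6, C 1490.4
Sensible, products 25→158 °C: 64288 kJ/h
Q = ΔH = -120610 kJ/h = -33.503 kW
Heat removed = 33503 W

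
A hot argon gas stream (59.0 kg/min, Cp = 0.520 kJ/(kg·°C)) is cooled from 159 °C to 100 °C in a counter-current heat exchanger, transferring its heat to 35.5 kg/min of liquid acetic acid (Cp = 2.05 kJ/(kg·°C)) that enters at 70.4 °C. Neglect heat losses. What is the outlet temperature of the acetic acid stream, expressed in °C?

T_c,out = 95.3 °C

Heat released by hot stream: Q = 59.0 × 0.520 × (159 − 100) = 1810.1 kJ/min
Energy balance on cold side (adiabatic exchanger): Q = ṁ_c·Cp_c·(T_c,out − T_c,in)
T_c,out = 70.4 + 1810.1/(35.5 × 2.05) = 95.273 °C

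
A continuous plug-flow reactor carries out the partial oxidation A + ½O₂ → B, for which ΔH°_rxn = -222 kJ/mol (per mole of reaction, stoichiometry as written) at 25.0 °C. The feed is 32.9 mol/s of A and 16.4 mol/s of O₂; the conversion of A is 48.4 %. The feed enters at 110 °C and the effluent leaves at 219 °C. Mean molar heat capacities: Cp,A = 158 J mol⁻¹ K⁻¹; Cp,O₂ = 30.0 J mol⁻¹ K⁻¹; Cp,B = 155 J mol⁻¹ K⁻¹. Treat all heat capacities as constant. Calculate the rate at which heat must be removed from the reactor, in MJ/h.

Q_out = 10700 MJ/h

Extent of reaction ξ = 0.484 × 32.9 = 15.924 mol/s
Reaction term: ξ·ΔH°_rxn = 15.924 × -222 = -3535 kJ/s
Sensible, feed 110→25 °C: -483.67 kJ/s
Outlet flows (mol/s): A 16.976, O₂ 8.4382, B 15.924
Sensible, products 25→219 °C: 1048.3 kJ/s
Q = ΔH = -2970.4 kJ/s = -2970.4 kW
Heat removed = 10693 MJ/h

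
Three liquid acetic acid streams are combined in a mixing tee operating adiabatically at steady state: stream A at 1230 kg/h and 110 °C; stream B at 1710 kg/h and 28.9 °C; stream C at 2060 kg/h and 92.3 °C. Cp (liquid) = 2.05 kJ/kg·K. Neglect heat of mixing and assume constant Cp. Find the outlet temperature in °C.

No heat crosses the boundary, so H_out = H_in.
T_out = Σ ṁᵢCp,ᵢTᵢ / Σ ṁᵢCp,ᵢ
      = 768460 / 10250 = 74.971 °C

T_out = 75.0 °C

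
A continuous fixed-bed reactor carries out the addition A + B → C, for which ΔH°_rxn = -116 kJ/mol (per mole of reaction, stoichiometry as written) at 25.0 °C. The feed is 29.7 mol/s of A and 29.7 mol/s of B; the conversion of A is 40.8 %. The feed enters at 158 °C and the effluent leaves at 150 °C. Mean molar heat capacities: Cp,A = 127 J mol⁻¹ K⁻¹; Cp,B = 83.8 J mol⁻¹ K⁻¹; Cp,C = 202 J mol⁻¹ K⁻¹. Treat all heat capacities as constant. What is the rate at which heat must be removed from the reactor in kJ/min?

Extent of reaction ξ = 0.408 × 29.7 = 12.118 mol/s
Reaction term: ξ·ΔH°_rxn = 12.118 × -116 = -1405.6 kJ/s
Sensible, feed 158→25 °C: -832.68 kJ/s
Outlet flows (mol/s): A 17.582, B 17.582, C 12.118
Sensible, products 25→150 °C: 769.27 kJ/s
Q = ΔH = -1469.1 kJ/s = -1469.1 kW
Heat removed = 88143 kJ/min

Q_out = 88100 kJ/min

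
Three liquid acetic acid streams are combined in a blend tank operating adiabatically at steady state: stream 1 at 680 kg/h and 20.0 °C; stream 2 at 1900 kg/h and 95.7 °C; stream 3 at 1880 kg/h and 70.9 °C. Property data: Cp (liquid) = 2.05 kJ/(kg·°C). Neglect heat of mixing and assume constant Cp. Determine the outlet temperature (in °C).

T_out = 73.7 °C

No heat crosses the boundary, so H_out = H_in.
T_out = Σ ṁᵢCp,ᵢTᵢ / Σ ṁᵢCp,ᵢ
      = 673880 / 9143 = 73.704 °C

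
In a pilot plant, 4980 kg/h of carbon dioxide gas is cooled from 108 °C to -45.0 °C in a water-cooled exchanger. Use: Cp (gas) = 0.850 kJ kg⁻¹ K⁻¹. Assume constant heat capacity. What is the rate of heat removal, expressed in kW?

Q_c = 180 kW

Q = ṁ·Cp·ΔT = 4980 × 0.850 × (-45.0 − 108) = -647650 kJ/h
Converting: 647650 / 3600 s = 179.9 kW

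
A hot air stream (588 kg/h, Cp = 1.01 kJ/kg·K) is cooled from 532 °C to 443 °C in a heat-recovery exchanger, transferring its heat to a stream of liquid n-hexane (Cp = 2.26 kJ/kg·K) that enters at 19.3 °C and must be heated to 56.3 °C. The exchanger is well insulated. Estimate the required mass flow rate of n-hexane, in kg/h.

Heat released by hot stream: Q = 588 × 1.01 × (532 − 443) = 52855 kJ/h
Energy balance on cold side (adiabatic exchanger): Q = ṁ_c·Cp_c·(T_c,out − T_c,in)
ṁ_c = 52855 / [2.26 × (56.3 − 19.3)] = 632.09 kg/h

ṁ_c = 632 kg/h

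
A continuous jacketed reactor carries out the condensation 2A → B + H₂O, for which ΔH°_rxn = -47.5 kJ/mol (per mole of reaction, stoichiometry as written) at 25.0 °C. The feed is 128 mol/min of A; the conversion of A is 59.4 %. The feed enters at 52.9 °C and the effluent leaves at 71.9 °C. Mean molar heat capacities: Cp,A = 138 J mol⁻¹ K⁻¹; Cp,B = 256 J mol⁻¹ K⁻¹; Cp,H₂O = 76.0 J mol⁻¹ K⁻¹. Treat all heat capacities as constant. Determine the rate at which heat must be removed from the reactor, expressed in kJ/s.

Extent of reaction ξ = 0.594 × 128 / 2 = 38.016 mol/min
Reaction term: ξ·ΔH°_rxn = 38.016 × -47.5 = -1805.8 kJ/min
Sensible, feed 52.9→25 °C: -492.83 kJ/min
Outlet flows (mol/min): A 51.968, B 38.016, H₂O 38.016
Sensible, products 25→71.9 °C: 928.29 kJ/min
Q = ΔH = -1370.3 kJ/min = -22.838 kW
Heat removed = 22.838 kJ/s

Q_out = 22.8 kJ/s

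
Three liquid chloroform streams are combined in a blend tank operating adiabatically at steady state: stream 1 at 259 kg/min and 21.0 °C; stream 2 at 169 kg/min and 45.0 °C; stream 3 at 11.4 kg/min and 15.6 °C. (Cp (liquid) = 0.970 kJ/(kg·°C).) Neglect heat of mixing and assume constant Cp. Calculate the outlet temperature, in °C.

T_out = 30.1 °C

Adiabatic, steady state ⇒ Σ ṁᵢCp,ᵢ(T_out − Tᵢ) = 0
T_out = Σ ṁᵢCp,ᵢTᵢ / Σ ṁᵢCp,ᵢ
      = 12825 / 426.22 = 30.091 °C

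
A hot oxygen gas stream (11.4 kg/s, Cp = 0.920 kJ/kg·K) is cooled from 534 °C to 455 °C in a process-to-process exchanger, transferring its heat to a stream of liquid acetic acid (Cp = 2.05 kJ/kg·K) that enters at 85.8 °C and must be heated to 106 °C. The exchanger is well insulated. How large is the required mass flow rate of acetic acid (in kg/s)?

ṁ_c = 20.0 kg/s

Heat released by hot stream: Q = 11.4 × 0.920 × (534 − 455) = 828.55 kJ/s
Energy balance on cold side (adiabatic exchanger): Q = ṁ_c·Cp_c·(T_c,out − T_c,in)
ṁ_c = 828.55 / [2.05 × (106 − 85.8)] = 20.009 kg/s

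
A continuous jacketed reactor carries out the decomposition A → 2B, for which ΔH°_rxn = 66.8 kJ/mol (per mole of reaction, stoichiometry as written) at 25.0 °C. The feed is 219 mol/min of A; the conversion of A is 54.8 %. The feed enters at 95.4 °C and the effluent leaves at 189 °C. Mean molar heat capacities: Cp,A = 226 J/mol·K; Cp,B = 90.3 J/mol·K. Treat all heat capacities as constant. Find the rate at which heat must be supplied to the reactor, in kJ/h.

Extent of reaction ξ = 0.548 × 219 = 120.01 mol/min
Reaction term: ξ·ΔH°_rxn = 120.01 × 66.8 = 8016.8 kJ/min
Sensible, feed 95.4→25 °C: -3484.4 kJ/min
Outlet flows (mol/min): A 98.988, B 240.02
Sensible, products 25→189 °C: 7223.5 kJ/min
Q = ΔH = 11756 kJ/min = 195.93 kW
Heat supplied = 705350 kJ/h

Q_in = 705000 kJ/h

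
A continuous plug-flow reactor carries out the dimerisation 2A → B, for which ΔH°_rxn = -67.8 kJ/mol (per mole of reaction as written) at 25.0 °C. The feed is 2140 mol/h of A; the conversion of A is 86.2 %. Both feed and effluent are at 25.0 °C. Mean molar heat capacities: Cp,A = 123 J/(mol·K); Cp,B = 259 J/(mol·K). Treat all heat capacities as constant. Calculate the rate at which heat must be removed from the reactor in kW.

Extent of reaction ξ = 0.862 × 2140 / 2 = 922.34 mol/h
Reaction term: ξ·ΔH°_rxn = 922.34 × -67.8 = -62535 kJ/h
Q = ΔH = -62535 kJ/h = -17.371 kW
Heat removed = 17.371 kW

Q_out = 17.4 kW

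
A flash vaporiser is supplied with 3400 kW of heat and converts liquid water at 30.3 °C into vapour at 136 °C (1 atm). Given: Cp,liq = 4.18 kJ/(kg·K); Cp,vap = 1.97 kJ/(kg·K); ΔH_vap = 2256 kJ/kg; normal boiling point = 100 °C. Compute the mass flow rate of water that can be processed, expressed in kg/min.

ṁ = 77.9 kg/min

Δh = 4.18×(100−30.3) + 2256 + 1.97×(136−100) = 2618.3 kJ/kg
Q = 3400 kW = 3400 kJ/s = 204000 kJ/min
ṁ = Q/Δh = 204000 / 2618.3 = 77.914 kg/min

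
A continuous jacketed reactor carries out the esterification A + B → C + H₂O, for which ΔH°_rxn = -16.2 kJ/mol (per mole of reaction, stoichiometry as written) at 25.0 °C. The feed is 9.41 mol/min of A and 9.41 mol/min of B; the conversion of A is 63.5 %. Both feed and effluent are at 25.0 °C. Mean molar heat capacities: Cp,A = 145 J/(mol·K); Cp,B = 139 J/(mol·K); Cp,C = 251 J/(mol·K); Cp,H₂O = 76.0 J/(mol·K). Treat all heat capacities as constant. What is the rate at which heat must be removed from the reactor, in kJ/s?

Q_out = 1.61 kJ/s

Extent of reaction ξ = 0.635 × 9.41 = 5.9754 mol/min
Reaction term: ξ·ΔH°_rxn = 5.9754 × -16.2 = -96.801 kJ/min
Q = ΔH = -96.801 kJ/min = -1.6133 kW
Heat removed = 1.6133 kJ/s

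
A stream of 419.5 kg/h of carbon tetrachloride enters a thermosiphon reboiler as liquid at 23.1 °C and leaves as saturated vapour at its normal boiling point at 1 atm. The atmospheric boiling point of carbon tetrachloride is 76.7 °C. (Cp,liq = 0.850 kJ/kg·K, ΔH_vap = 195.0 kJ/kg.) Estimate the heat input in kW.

liquid 23.1→76.7 °C: 45.56 kJ/kg
vaporisation at 76.7 °C: 195 kJ/kg
Δh = 45.56 + 195 = 240.56 kJ/kg
Q = ṁ·Δh = 419.5 kg/h × 240.56 kJ/kg = 100910 kJ/h
|Q| = 28.032 kW

Q = 28.0 kW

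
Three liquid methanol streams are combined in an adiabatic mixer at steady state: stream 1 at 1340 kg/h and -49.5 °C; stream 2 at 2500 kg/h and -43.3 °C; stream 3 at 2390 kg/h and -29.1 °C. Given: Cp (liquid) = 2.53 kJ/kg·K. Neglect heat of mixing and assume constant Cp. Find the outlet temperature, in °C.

T_out = -39.2 °C

Energy balance with Q = 0: Σ ṁᵢCp,ᵢ(T_out − Tᵢ) = 0
T_out = Σ ṁᵢCp,ᵢTᵢ / Σ ṁᵢCp,ᵢ
      = -617650 / 15762 = -39.186 °C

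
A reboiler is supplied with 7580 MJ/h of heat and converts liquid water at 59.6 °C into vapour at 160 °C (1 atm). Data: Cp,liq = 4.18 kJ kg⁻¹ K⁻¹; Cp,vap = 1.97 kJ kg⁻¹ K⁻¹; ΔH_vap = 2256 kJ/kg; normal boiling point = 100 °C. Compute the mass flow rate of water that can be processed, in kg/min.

ṁ = 49.7 kg/min

Δh = 4.18×(100−59.6) + 2256 + 1.97×(160−100) = 2543.1 kJ/kg
Q = 7580 MJ/h = 2105.6 kJ/s = 126330 kJ/min
ṁ = Q/Δh = 126330 / 2543.1 = 49.677 kg/min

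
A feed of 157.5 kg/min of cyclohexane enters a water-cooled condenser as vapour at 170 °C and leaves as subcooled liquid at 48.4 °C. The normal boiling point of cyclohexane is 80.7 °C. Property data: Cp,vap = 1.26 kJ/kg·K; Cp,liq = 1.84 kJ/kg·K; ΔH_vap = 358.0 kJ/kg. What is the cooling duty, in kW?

vapour 170→80.7 °C: -112.52 kJ/kg
condensation at 80.7 °C: -358 kJ/kg
liquid 80.7→48.4 °C: -59.432 kJ/kg
Δh = -112.52 + -358 + -59.432 = -529.95 kJ/kg
Q = ṁ·Δh = 157.5 kg/min × -529.95 kJ/kg = -83467 kJ/min
|Q| = 1391.1 kW

Q_c = 1390 kW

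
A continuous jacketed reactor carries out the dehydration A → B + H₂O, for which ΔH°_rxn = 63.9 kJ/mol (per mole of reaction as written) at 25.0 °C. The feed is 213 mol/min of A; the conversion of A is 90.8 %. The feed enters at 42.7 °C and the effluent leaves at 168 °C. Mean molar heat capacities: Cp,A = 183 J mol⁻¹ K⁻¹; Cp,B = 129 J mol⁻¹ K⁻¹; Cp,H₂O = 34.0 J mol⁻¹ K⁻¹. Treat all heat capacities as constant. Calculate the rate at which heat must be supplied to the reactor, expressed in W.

Q_in = 278000 W

Extent of reaction ξ = 0.908 × 213 = 193.4 mol/min
Reaction term: ξ·ΔH°_rxn = 193.4 × 63.9 = 12359 kJ/min
Sensible, feed 42.7→25 °C: -689.93 kJ/min
Outlet flows (mol/min): A 19.596, B 193.4, H₂O 193.4
Sensible, products 25→168 °C: 5020.9 kJ/min
Q = ΔH = 16689 kJ/min = 278.16 kW
Heat supplied = 278160 W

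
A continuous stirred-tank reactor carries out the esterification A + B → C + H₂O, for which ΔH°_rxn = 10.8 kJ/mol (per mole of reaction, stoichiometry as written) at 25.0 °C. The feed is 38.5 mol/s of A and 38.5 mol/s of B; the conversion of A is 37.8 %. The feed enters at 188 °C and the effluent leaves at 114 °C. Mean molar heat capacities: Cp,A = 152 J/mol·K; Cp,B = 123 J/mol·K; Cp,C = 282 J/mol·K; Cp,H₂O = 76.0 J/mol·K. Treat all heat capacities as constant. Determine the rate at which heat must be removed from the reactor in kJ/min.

Extent of reaction ξ = 0.378 × 38.5 = 14.553 mol/s
Reaction term: ξ·ΔH°_rxn = 14.553 × 10.8 = 157.17 kJ/s
Sensible, feed 188→25 °C: -1725.8 kJ/s
Outlet flows (mol/s): A 23.947, B 23.947, C 14.553, H₂O 14.553
Sensible, products 25→114 °C: 1049.8 kJ/s
Q = ΔH = -518.8 kJ/s = -518.8 kW
Heat removed = 31128 kJ/min

Q_out = 31100 kJ/min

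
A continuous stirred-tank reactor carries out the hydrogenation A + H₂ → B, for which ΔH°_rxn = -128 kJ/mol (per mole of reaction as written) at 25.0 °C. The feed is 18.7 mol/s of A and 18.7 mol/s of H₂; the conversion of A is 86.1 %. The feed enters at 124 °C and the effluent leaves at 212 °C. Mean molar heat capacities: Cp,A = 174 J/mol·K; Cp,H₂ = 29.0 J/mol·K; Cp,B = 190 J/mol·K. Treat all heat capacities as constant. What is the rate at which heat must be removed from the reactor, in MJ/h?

Extent of reaction ξ = 0.861 × 18.7 = 16.101 mol/s
Reaction term: ξ·ΔH°_rxn = 16.101 × -128 = -2060.9 kJ/s
Sensible, feed 124→25 °C: -375.81 kJ/s
Outlet flows (mol/s): A 2.5993, H₂ 2.5993, B 16.101
Sensible, products 25→212 °C: 670.73 kJ/s
Q = ΔH = -1766 kJ/s = -1766 kW
Heat removed = 6357.5 MJ/h

Q_out = 6360 MJ/h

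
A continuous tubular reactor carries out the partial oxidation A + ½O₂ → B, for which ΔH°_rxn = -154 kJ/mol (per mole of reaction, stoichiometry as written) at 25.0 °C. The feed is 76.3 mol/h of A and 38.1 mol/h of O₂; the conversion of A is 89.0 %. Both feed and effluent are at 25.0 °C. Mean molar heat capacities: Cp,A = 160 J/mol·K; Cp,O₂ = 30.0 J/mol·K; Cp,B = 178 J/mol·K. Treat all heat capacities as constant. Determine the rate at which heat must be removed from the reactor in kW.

Q_out = 2.90 kW

Extent of reaction ξ = 0.890 × 76.3 = 67.907 mol/h
Reaction term: ξ·ΔH°_rxn = 67.907 × -154 = -10458 kJ/h
Q = ΔH = -10458 kJ/h = -2.9049 kW
Heat removed = 2.9049 kW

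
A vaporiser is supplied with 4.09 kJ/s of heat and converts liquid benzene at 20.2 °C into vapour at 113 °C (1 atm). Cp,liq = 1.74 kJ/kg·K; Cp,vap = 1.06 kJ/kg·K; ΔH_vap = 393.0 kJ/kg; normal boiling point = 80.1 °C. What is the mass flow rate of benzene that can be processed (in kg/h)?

ṁ = 27.7 kg/h

Δh = 1.74×(80.1−20.2) + 393.0 + 1.06×(113−80.1) = 532.1 kJ/kg
Q = 4.09 kJ/s = 4.09 kJ/s = 14724 kJ/h
ṁ = Q/Δh = 14724 / 532.1 = 27.671 kg/h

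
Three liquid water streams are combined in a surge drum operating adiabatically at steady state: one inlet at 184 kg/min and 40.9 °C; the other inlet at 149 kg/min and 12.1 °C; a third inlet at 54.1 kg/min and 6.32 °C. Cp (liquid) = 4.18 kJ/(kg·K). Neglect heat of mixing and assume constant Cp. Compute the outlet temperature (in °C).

Energy balance with Q = 0: Σ ṁᵢCp,ᵢ(T_out − Tᵢ) = 0
T_out = Σ ṁᵢCp,ᵢTᵢ / Σ ṁᵢCp,ᵢ
      = 40422 / 1618.1 = 24.982 °C

T_out = 25.0 °C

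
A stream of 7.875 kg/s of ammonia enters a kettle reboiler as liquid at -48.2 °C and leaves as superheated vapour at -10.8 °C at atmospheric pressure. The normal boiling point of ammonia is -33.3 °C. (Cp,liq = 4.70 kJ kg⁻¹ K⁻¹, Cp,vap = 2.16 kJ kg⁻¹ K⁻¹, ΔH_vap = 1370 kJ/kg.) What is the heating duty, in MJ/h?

Q = 42200 MJ/h

liquid -48.2→-33.3 °C: 70.03 kJ/kg
vaporisation at -33.3 °C: 1370 kJ/kg
vapour -33.3→-10.8 °C: 48.6 kJ/kg
Δh = 70.03 + 1370 + 48.6 = 1488.6 kJ/kg
Q = ṁ·Δh = 7.875 kg/s × 1488.6 kJ/kg = 11723 kJ/s
|Q| = 11723 kW = 42203 MJ/h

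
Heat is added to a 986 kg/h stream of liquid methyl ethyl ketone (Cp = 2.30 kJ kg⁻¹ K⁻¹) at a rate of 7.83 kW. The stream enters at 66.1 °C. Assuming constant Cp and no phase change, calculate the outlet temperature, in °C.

Q = 7.83 kW = 28188 kJ/h
ΔT = Q/(ṁ·Cp) = 28188/(986×2.30) = 12.43 K
T_out = 66.1 + 12.43 = 78.53 °C

T_out = 78.5 °C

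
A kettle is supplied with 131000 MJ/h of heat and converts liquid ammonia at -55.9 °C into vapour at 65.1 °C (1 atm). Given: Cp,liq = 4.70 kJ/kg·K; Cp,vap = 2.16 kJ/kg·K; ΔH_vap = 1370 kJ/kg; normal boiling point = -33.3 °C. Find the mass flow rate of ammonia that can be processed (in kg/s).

ṁ = 21.5 kg/s

Δh = 4.70×(-33.3−-55.9) + 1370 + 2.16×(65.1−-33.3) = 1688.8 kJ/kg
Q = 131000 MJ/h = 36389 kJ/s = 36389 kJ/s
ṁ = Q/Δh = 36389 / 1688.8 = 21.548 kg/s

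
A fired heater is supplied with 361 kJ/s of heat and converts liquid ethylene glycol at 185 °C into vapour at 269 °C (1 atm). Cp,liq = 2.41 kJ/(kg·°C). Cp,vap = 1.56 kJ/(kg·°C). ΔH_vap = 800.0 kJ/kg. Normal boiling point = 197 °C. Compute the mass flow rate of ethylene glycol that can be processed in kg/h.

ṁ = 1380 kg/h

Δh = 2.41×(197−185) + 800.0 + 1.56×(269−197) = 941.24 kJ/kg
Q = 361 kJ/s = 361 kJ/s = 1.2996e+06 kJ/h
ṁ = Q/Δh = 1.2996e+06 / 941.24 = 1380.7 kg/h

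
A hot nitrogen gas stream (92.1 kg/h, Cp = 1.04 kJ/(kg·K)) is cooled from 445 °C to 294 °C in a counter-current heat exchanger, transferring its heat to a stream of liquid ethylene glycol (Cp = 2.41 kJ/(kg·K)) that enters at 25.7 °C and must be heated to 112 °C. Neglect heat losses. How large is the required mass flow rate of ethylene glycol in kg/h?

Heat released by hot stream: Q = 92.1 × 1.04 × (445 − 294) = 14463 kJ/h
Energy balance on cold side (adiabatic exchanger): Q = ṁ_c·Cp_c·(T_c,out − T_c,in)
ṁ_c = 14463 / [2.41 × (112 − 25.7)] = 69.541 kg/h

ṁ_c = 69.5 kg/h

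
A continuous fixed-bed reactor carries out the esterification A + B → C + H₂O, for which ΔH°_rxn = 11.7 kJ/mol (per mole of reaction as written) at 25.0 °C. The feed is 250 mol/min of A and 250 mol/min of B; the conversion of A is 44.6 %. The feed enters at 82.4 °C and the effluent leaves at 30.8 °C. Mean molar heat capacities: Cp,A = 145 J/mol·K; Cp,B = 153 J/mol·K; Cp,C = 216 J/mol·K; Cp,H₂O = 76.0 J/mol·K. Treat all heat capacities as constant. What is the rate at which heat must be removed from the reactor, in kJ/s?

Extent of reaction ξ = 0.446 × 250 = 111.5 mol/min
Reaction term: ξ·ΔH°_rxn = 111.5 × 11.7 = 1304.5 kJ/min
Sensible, feed 82.4→25 °C: -4276.3 kJ/min
Outlet flows (mol/min): A 138.5, B 138.5, C 111.5, H₂O 111.5
Sensible, products 25→30.8 °C: 428.22 kJ/min
Q = ΔH = -2543.5 kJ/min = -42.392 kW
Heat removed = 42.392 kJ/s

Q_out = 42.4 kJ/s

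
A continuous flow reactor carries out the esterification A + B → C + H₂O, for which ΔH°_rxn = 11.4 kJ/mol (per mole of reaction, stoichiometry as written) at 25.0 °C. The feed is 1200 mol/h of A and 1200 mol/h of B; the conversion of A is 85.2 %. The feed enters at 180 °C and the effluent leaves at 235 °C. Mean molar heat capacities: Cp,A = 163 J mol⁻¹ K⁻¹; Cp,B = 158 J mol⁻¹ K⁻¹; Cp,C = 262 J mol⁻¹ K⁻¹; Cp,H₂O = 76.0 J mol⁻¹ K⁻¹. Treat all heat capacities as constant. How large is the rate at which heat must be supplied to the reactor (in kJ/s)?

Extent of reaction ξ = 0.852 × 1200 = 1022.4 mol/h
Reaction term: ξ·ΔH°_rxn = 1022.4 × 11.4 = 11655 kJ/h
Sensible, feed 180→25 °C: -59706 kJ/h
Outlet flows (mol/h): A 177.6, B 177.6, C 1022.4, H₂O 1022.4
Sensible, products 25→235 °C: 84542 kJ/h
Q = ΔH = 36491 kJ/h = 10.136 kW
Heat supplied = 10.136 kJ/s

Q_in = 10.1 kJ/s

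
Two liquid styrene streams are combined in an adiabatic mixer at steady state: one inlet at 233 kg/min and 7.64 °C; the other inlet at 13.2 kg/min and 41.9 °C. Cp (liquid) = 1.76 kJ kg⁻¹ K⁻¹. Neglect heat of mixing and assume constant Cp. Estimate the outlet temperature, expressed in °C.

Adiabatic, steady state ⇒ Σ ṁᵢCp,ᵢ(T_out − Tᵢ) = 0
Σ ṁᵢCp,ᵢTᵢ = 233×1.76×7.64 + 13.2×1.76×41.9 = 4106.4
Σ ṁᵢCp,ᵢ = 233×1.76 + 13.2×1.76 = 433.31
T_out = 4106.4 / 433.31 = 9.4768 °C

T_out = 9.48 °C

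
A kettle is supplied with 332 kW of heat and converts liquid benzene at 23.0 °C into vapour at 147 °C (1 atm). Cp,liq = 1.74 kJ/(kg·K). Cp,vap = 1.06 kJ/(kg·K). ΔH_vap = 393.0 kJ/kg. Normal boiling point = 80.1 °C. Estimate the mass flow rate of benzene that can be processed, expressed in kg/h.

Δh = 1.74×(80.1−23.0) + 393.0 + 1.06×(147−80.1) = 563.27 kJ/kg
Q = 332 kW = 332 kJ/s = 1.1952e+06 kJ/h
ṁ = Q/Δh = 1.1952e+06 / 563.27 = 2121.9 kg/h

ṁ = 2120 kg/h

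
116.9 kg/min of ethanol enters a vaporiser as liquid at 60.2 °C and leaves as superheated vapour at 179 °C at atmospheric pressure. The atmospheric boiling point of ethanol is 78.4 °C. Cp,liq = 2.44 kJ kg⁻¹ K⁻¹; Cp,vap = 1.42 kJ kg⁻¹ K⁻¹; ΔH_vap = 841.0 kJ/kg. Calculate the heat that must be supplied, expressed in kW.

liquid 60.2→78.4 °C: 44.408 kJ/kg
vaporisation at 78.4 °C: 841 kJ/kg
vapour 78.4→179 °C: 142.85 kJ/kg
Δh = 44.408 + 841 + 142.85 = 1028.3 kJ/kg
Q = ṁ·Δh = 116.9 kg/min × 1028.3 kJ/kg = 120200 kJ/min
|Q| = 2003.4 kW

Q = 2000 kW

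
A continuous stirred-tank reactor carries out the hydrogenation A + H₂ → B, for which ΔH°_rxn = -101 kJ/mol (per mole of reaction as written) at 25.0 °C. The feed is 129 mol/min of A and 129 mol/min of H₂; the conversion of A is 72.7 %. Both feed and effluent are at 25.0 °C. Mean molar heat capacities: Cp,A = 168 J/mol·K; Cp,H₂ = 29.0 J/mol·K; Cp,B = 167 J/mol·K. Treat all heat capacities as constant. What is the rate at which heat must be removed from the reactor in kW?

Q_out = 158 kW

Extent of reaction ξ = 0.727 × 129 = 93.783 mol/min
Reaction term: ξ·ΔH°_rxn = 93.783 × -101 = -9472.1 kJ/min
Q = ΔH = -9472.1 kJ/min = -157.87 kW
Heat removed = 157.87 kW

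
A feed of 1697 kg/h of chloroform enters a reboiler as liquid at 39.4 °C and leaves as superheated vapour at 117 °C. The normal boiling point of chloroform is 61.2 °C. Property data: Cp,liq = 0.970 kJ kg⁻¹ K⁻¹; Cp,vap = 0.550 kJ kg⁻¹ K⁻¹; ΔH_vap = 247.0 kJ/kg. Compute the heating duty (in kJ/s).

liquid 39.4→61.2 °C: 21.146 kJ/kg
vaporisation at 61.2 °C: 247 kJ/kg
vapour 61.2→117 °C: 30.69 kJ/kg
Δh = 21.146 + 247 + 30.69 = 298.84 kJ/kg
Q = ṁ·Δh = 1697 kg/h × 298.84 kJ/kg = 507120 kJ/h
|Q| = 140.87 kW

Q = 141 kJ/s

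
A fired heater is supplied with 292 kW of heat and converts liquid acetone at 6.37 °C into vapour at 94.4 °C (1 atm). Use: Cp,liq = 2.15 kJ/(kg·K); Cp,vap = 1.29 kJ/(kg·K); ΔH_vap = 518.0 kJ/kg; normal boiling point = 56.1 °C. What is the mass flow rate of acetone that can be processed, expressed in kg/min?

ṁ = 26.0 kg/min

Δh = 2.15×(56.1−6.37) + 518.0 + 1.29×(94.4−56.1) = 674.33 kJ/kg
Q = 292 kW = 292 kJ/s = 17520 kJ/min
ṁ = Q/Δh = 17520 / 674.33 = 25.981 kg/min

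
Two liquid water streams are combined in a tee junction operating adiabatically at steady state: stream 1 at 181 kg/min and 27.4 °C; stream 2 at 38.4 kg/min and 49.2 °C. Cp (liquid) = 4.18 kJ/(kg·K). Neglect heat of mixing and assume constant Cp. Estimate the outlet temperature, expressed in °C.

No heat crosses the boundary, so H_out = H_in.
Σ ṁᵢCp,ᵢTᵢ = 181×4.18×27.4 + 38.4×4.18×49.2 = 28627
Σ ṁᵢCp,ᵢ = 181×4.18 + 38.4×4.18 = 917.09
T_out = 28627 / 917.09 = 31.215 °C

T_out = 31.2 °C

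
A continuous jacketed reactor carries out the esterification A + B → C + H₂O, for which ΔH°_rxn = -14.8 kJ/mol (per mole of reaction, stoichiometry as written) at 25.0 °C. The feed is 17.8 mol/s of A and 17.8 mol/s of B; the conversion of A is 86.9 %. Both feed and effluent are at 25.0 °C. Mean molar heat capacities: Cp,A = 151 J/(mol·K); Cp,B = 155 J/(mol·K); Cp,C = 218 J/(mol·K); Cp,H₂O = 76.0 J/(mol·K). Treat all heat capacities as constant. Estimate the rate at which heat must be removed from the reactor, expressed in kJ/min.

Q_out = 13700 kJ/min

Extent of reaction ξ = 0.869 × 17.8 = 15.468 mol/s
Reaction term: ξ·ΔH°_rxn = 15.468 × -14.8 = -228.93 kJ/s
Q = ΔH = -228.93 kJ/s = -228.93 kW
Heat removed = 13736 kJ/min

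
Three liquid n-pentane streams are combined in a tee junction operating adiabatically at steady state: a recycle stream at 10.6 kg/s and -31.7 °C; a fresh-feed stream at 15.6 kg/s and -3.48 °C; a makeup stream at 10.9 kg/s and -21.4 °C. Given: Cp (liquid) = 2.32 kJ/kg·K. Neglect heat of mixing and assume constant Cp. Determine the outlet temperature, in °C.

T_out = -16.8 °C

Adiabatic, steady state ⇒ Σ ṁᵢCp,ᵢ(T_out − Tᵢ) = 0
Σ ṁᵢCp,ᵢTᵢ = 10.6×2.32×-31.7 + 15.6×2.32×-3.48 + 10.9×2.32×-21.4 = -1446.7
Σ ṁᵢCp,ᵢ = 10.6×2.32 + 15.6×2.32 + 10.9×2.32 = 86.072
T_out = -1446.7 / 86.072 = -16.808 °C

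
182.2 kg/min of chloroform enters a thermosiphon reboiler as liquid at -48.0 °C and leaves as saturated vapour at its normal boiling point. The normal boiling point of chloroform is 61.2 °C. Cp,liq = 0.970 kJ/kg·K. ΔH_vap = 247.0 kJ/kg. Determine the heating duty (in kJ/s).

Q = 1070 kJ/s

liquid -48.0→61.2 °C: 105.92 kJ/kg
vaporisation at 61.2 °C: 247 kJ/kg
Δh = 105.92 + 247 = 352.92 kJ/kg
Q = ṁ·Δh = 182.2 kg/min × 352.92 kJ/kg = 64303 kJ/min
|Q| = 1071.7 kW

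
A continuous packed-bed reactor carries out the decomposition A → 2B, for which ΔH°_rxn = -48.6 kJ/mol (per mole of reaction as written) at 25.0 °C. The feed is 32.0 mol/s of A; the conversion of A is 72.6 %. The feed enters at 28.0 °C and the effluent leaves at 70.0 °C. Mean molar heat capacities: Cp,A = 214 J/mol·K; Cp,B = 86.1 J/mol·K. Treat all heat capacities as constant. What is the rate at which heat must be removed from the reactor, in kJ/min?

Extent of reaction ξ = 0.726 × 32.0 = 23.232 mol/s
Reaction term: ξ·ΔH°_rxn = 23.232 × -48.6 = -1129.1 kJ/s
Sensible, feed 28.0→25 °C: -20.544 kJ/s
Outlet flows (mol/s): A 8.768, B 46.464
Sensible, products 25→70.0 °C: 264.46 kJ/s
Q = ΔH = -885.16 kJ/s = -885.16 kW
Heat removed = 53110 kJ/min

Q_out = 53100 kJ/min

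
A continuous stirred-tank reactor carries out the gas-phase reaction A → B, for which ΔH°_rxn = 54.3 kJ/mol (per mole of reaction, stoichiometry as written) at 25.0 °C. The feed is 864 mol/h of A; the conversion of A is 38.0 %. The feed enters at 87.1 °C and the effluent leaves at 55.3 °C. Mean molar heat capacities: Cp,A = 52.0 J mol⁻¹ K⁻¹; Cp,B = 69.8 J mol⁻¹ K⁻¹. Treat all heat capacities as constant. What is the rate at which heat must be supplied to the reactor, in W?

Extent of reaction ξ = 0.380 × 864 = 328.32 mol/h
Reaction term: ξ·ΔH°_rxn = 328.32 × 54.3 = 17828 kJ/h
Sensible, feed 87.1→25 °C: -2790 kJ/h
Outlet flows (mol/h): A 535.68, B 328.32
Sensible, products 25→55.3 °C: 1538.4 kJ/h
Q = ΔH = 16576 kJ/h = 4.6045 kW
Heat supplied = 4604.5 W

Q_in = 4600 W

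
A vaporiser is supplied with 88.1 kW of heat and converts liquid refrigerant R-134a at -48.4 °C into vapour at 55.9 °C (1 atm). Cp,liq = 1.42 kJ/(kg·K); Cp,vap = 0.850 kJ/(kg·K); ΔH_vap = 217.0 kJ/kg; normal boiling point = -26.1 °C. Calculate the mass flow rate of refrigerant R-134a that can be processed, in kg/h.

ṁ = 996 kg/h

Δh = 1.42×(-26.1−-48.4) + 217.0 + 0.850×(55.9−-26.1) = 318.37 kJ/kg
Q = 88.1 kW = 88.1 kJ/s = 317160 kJ/h
ṁ = Q/Δh = 317160 / 318.37 = 996.21 kg/h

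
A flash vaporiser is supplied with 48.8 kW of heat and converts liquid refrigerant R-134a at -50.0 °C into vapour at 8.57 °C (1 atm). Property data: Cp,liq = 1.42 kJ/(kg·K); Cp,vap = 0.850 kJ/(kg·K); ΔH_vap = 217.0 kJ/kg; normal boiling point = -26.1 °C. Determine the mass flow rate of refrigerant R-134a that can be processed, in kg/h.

ṁ = 627 kg/h

Δh = 1.42×(-26.1−-50.0) + 217.0 + 0.850×(8.57−-26.1) = 280.41 kJ/kg
Q = 48.8 kW = 48.8 kJ/s = 175680 kJ/h
ṁ = Q/Δh = 175680 / 280.41 = 626.52 kg/h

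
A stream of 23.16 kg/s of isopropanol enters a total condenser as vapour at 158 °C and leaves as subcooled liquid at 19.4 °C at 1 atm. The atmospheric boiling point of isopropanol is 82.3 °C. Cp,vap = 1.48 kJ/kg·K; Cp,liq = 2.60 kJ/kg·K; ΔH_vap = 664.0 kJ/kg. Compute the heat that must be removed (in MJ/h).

Q_c = 78300 MJ/h

vapour 158→82.3 °C: -112.04 kJ/kg
condensation at 82.3 °C: -664 kJ/kg
liquid 82.3→19.4 °C: -163.54 kJ/kg
Δh = -112.04 + -664 + -163.54 = -939.58 kJ/kg
Q = ṁ·Δh = 23.16 kg/s × -939.58 kJ/kg = -21761 kJ/s
|Q| = 21761 kW = 78338 MJ/h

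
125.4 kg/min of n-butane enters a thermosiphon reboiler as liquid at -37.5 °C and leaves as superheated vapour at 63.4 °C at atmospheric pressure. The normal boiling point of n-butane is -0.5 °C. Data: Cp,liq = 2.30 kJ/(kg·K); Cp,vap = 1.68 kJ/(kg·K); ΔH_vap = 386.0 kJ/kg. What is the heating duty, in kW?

liquid -37.5→-0.5 °C: 85.1 kJ/kg
vaporisation at -0.5 °C: 386 kJ/kg
vapour -0.5→63.4 °C: 107.35 kJ/kg
Δh = 85.1 + 386 + 107.35 = 578.45 kJ/kg
Q = ṁ·Δh = 125.4 kg/min × 578.45 kJ/kg = 72538 kJ/min
|Q| = 1209 kW

Q = 1210 kW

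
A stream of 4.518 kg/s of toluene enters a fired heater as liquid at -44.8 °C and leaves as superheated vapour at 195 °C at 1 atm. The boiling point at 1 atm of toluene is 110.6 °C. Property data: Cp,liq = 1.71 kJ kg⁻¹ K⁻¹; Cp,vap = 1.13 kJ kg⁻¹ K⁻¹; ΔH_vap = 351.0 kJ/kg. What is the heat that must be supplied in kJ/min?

liquid -44.8→110.6 °C: 265.73 kJ/kg
vaporisation at 110.6 °C: 351 kJ/kg
vapour 110.6→195 °C: 95.372 kJ/kg
Δh = 265.73 + 351 + 95.372 = 712.11 kJ/kg
Q = ṁ·Δh = 4.518 kg/s × 712.11 kJ/kg = 3217.3 kJ/s
|Q| = 3217.3 kW = 193040 kJ/min

Q = 193000 kJ/min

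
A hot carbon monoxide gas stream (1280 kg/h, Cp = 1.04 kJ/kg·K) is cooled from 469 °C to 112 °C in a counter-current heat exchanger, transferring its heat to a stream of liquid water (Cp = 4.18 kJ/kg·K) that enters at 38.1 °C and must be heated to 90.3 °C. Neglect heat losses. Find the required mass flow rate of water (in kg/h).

ṁ_c = 2180 kg/h

Heat released by hot stream: Q = 1280 × 1.04 × (469 − 112) = 475240 kJ/h
Energy balance on cold side (adiabatic exchanger): Q = ṁ_c·Cp_c·(T_c,out − T_c,in)
ṁ_c = 475240 / [4.18 × (90.3 − 38.1)] = 2178 kg/h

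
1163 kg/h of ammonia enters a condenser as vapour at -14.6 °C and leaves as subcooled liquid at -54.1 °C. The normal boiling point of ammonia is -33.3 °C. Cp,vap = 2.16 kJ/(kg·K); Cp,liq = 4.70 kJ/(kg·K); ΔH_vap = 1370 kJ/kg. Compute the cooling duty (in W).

vapour -14.6→-33.3 °C: -40.392 kJ/kg
condensation at -33.3 °C: -1370 kJ/kg
liquid -33.3→-54.1 °C: -97.76 kJ/kg
Δh = -40.392 + -1370 + -97.76 = -1508.2 kJ/kg
Q = ṁ·Δh = 1163 kg/h × -1508.2 kJ/kg = -1.754e+06 kJ/h
|Q| = 487.22 kW = 487220 W

Q_c = 487000 W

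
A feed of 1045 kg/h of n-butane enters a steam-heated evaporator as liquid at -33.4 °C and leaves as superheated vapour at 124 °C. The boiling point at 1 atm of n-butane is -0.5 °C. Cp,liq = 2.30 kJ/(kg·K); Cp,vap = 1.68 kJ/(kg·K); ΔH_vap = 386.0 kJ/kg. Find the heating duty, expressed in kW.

Q = 195 kW

liquid -33.4→-0.5 °C: 75.67 kJ/kg
vaporisation at -0.5 °C: 386 kJ/kg
vapour -0.5→124 °C: 209.16 kJ/kg
Δh = 75.67 + 386 + 209.16 = 670.83 kJ/kg
Q = ṁ·Δh = 1045 kg/h × 670.83 kJ/kg = 701020 kJ/h
|Q| = 194.73 kW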